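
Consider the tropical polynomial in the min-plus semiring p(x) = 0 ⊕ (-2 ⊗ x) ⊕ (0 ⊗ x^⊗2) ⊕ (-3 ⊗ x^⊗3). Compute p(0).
p(0) = -3

A tropical monomial a ⊗ x^⊗i evaluates to a + i · x. Evaluating each term at x = 0:
  Term 0 contributes 0 + 0 · 0 = 0
  Term 1 contributes -2 + 1 · 0 = -2
  Term 2 contributes 0 + 2 · 0 = 0
  Term 3 contributes -3 + 3 · 0 = -3
p(0) = ⊕ of these = min[0, -2, 0, -3] = -3.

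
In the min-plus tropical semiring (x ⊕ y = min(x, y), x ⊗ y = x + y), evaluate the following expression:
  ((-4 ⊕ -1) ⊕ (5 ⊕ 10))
((-4 ⊕ -1) ⊕ (5 ⊕ 10)) = -4

Expand innermost to outermost. Recall ⊕ takes the minimum of its arguments and ⊗ takes their sum. Working out the expression ((-4 ⊕ -1) ⊕ (5 ⊕ 10)) gives -4.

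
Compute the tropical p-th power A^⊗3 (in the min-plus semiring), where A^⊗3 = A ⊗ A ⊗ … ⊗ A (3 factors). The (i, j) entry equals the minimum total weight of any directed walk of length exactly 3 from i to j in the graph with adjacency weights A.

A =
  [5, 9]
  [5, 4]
A^⊗3 =
  [15, 17]
  [13, 12]

Each entry (A^⊗3)_ij equals the minimum over all length-3 walks i = v_0 → v_1 → … → v_3 = j of Σ_t A[v_t][v_{t+1}]. For example, for (i, j) = (0, 1) we minimise over 4 possible intermediate vertex sequences; the minimum is 17, attained along the walk 0 → 1 → 1 → 1.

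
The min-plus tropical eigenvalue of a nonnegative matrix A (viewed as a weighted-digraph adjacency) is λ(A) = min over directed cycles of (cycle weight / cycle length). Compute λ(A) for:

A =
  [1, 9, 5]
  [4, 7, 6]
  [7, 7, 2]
λ(A) = 1

Enumerate directed cycles and compute their means (weight / length). Sample:
  cycle 0 → 0: weight = 1, length = 1, mean = 1/1 ≈ 1.000
  cycle 1 → 1: weight = 7, length = 1, mean = 7/1 ≈ 7.000
  cycle 2 → 2: weight = 2, length = 1, mean = 2/1 ≈ 2.000
  cycle 0 → 1 → 0: weight = 13, length = 2, mean = 13/2 ≈ 6.500
  cycle 0 → 2 → 0: weight = 12, length = 2, mean = 12/2 ≈ 6.000
  cycle 1 → 0 → 1: weight = 13, length = 2, mean = 13/2 ≈ 6.500
Minimum mean = 1.000, attained e.g. along the cycle 0 → 0 with weight 1 and length 1. So λ(A) = 1/1 = 1.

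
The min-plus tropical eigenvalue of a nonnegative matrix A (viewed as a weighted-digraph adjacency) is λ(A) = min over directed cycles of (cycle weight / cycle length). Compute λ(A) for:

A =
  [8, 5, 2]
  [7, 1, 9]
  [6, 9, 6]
λ(A) = 1

Enumerate directed cycles and compute their means (weight / length). Sample:
  cycle 0 → 0: weight = 8, length = 1, mean = 8/1 ≈ 8.000
  cycle 1 → 1: weight = 1, length = 1, mean = 1/1 ≈ 1.000
  cycle 2 → 2: weight = 6, length = 1, mean = 6/1 ≈ 6.000
  cycle 0 → 1 → 0: weight = 12, length = 2, mean = 12/2 ≈ 6.000
  cycle 0 → 2 → 0: weight = 8, length = 2, mean = 8/2 ≈ 4.000
  cycle 1 → 0 → 1: weight = 12, length = 2, mean = 12/2 ≈ 6.000
Minimum mean = 1.000, attained e.g. along the cycle 1 → 1 with weight 1 and length 1. So λ(A) = 1/1 = 1.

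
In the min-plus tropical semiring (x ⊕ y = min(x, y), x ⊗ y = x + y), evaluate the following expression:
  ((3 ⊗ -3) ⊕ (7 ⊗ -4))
((3 ⊗ -3) ⊕ (7 ⊗ -4)) = 0

Expand innermost to outermost. Recall ⊕ takes the minimum of its arguments and ⊗ takes their sum. Working out the expression ((3 ⊗ -3) ⊕ (7 ⊗ -4)) gives 0.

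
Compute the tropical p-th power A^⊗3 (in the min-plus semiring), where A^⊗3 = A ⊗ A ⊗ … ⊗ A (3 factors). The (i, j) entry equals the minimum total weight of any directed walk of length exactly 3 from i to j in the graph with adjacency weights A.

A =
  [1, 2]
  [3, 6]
A^⊗3 =
  [3, 4]
  [5, 6]

Each entry (A^⊗3)_ij equals the minimum over all length-3 walks i = v_0 → v_1 → … → v_3 = j of Σ_t A[v_t][v_{t+1}]. For example, for (i, j) = (0, 1) we minimise over 4 possible intermediate vertex sequences; the minimum is 4, attained along the walk 0 → 0 → 0 → 1.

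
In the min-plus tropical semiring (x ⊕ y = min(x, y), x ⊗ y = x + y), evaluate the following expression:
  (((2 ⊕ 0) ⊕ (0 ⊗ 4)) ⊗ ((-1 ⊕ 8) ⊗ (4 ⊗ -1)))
(((2 ⊕ 0) ⊕ (0 ⊗ 4)) ⊗ ((-1 ⊕ 8) ⊗ (4 ⊗ -1))) = 2

Expand innermost to outermost. Recall ⊕ takes the minimum of its arguments and ⊗ takes their sum. Working out the expression (((2 ⊕ 0) ⊕ (0 ⊗ 4)) ⊗ ((-1 ⊕ 8) ⊗ (4 ⊗ -1))) gives 2.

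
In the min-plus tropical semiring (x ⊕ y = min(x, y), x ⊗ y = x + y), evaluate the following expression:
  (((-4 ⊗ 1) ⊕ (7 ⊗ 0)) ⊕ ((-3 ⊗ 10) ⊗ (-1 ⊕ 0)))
(((-4 ⊗ 1) ⊕ (7 ⊗ 0)) ⊕ ((-3 ⊗ 10) ⊗ (-1 ⊕ 0))) = -3

Expand innermost to outermost. Recall ⊕ takes the minimum of its arguments and ⊗ takes their sum. Working out the expression (((-4 ⊗ 1) ⊕ (7 ⊗ 0)) ⊕ ((-3 ⊗ 10) ⊗ (-1 ⊕ 0))) gives -3.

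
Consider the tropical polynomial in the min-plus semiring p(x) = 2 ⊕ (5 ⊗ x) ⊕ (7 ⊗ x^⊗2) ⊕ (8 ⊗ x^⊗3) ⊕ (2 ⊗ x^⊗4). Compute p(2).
p(2) = 2

A tropical monomial a ⊗ x^⊗i evaluates to a + i · x. Evaluating each term at x = 2:
  Term 0 contributes 2 + 0 · 2 = 2
  Term 1 contributes 5 + 1 · 2 = 7
  Term 2 contributes 7 + 2 · 2 = 11
  Term 3 contributes 8 + 3 · 2 = 14
  Term 4 contributes 2 + 4 · 2 = 10
p(2) = ⊕ of these = min[2, 7, 11, 14, 10] = 2.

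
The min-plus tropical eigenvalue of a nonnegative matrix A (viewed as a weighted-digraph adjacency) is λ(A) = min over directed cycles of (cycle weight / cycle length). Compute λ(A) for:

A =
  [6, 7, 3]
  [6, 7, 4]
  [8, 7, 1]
λ(A) = 1

Enumerate directed cycles and compute their means (weight / length). Sample:
  cycle 0 → 0: weight = 6, length = 1, mean = 6/1 ≈ 6.000
  cycle 1 → 1: weight = 7, length = 1, mean = 7/1 ≈ 7.000
  cycle 2 → 2: weight = 1, length = 1, mean = 1/1 ≈ 1.000
  cycle 0 → 1 → 0: weight = 13, length = 2, mean = 13/2 ≈ 6.500
  cycle 0 → 2 → 0: weight = 11, length = 2, mean = 11/2 ≈ 5.500
  cycle 1 → 0 → 1: weight = 13, length = 2, mean = 13/2 ≈ 6.500
Minimum mean = 1.000, attained e.g. along the cycle 2 → 2 with weight 1 and length 1. So λ(A) = 1/1 = 1.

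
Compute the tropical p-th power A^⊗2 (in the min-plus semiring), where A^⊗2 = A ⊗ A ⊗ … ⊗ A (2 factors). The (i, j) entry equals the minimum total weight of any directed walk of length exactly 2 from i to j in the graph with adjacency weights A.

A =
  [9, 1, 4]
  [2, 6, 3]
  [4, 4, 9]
A^⊗2 =
  [3, 7, 4]
  [7, 3, 6]
  [6, 5, 7]

Each entry (A^⊗2)_ij equals the minimum over all length-2 walks i = v_0 → v_1 → … → v_2 = j of Σ_t A[v_t][v_{t+1}]. For example, for (i, j) = (0, 2) we minimise over 3 possible intermediate vertex sequences; the minimum is 4, attained along the walk 0 → 1 → 2.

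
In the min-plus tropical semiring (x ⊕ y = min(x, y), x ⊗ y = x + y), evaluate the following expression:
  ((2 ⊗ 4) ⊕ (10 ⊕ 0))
((2 ⊗ 4) ⊕ (10 ⊕ 0)) = 0

Expand innermost to outermost. Recall ⊕ takes the minimum of its arguments and ⊗ takes their sum. Working out the expression ((2 ⊗ 4) ⊕ (10 ⊕ 0)) gives 0.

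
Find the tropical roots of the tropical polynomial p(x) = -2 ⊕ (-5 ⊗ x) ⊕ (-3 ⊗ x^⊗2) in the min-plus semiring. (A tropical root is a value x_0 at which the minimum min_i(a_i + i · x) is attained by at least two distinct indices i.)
Roots: {-2, 3}

Each tropical root is a break point of the lower envelope of the lines y = a_i + i · x (there are 3 lines, with slopes 0, 1, ..., 2). Only the lines that attain the minimum somewhere contribute to roots; other lines are dominated. Here the surviving (envelope) indices are i = 2, i = 1, i = 0.
Intersections between consecutive envelope lines give the roots: for adjacent envelope indices i < j the intersection is x = (a_i − a_j) / (j − i). Reading off the sorted break points: {-2, 3}.
Verification: at each break x_0, at least two indices attain the minimum of min_i(a_i + i · x_0).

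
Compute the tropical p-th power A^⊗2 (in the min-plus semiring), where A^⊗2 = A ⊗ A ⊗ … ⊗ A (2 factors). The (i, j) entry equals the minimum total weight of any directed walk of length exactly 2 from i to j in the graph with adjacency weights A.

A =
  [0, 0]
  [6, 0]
A^⊗2 =
  [0, 0]
  [6, 0]

Each entry (A^⊗2)_ij equals the minimum over all length-2 walks i = v_0 → v_1 → … → v_2 = j of Σ_t A[v_t][v_{t+1}]. For example, for (i, j) = (0, 1) we minimise over 2 possible intermediate vertex sequences; the minimum is 0, attained along the walk 0 → 0 → 1.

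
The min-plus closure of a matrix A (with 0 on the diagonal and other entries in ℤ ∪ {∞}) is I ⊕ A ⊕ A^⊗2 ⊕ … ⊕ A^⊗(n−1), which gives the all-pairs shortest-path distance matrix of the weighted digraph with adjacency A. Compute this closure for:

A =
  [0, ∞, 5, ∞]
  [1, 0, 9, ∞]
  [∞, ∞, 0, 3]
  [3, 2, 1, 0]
Closure =
  [0, 10, 5, 8]
  [1, 0, 6, 9]
  [6, 5, 0, 3]
  [3, 2, 1, 0]

This is the Floyd-Warshall all-pairs shortest-path computation. For each intermediate vertex k = 0, 1, …, 3, update dist[i][j] ← min(dist[i][j], dist[i][k] + dist[k][j]). The final matrix gives, for each (i, j), the minimum total weight of any directed path from i to j (possibly empty when i = j).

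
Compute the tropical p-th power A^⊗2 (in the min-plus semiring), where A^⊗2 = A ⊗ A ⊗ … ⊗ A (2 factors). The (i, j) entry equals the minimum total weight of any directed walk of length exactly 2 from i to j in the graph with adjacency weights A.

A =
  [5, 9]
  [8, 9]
A^⊗2 =
  [10, 14]
  [13, 17]

Each entry (A^⊗2)_ij equals the minimum over all length-2 walks i = v_0 → v_1 → … → v_2 = j of Σ_t A[v_t][v_{t+1}]. For example, for (i, j) = (0, 1) we minimise over 2 possible intermediate vertex sequences; the minimum is 14, attained along the walk 0 → 0 → 1.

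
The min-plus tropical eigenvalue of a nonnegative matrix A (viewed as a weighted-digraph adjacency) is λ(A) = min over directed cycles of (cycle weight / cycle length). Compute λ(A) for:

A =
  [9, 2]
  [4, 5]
λ(A) = 3

Enumerate directed cycles and compute their means (weight / length). Sample:
  cycle 0 → 0: weight = 9, length = 1, mean = 9/1 ≈ 9.000
  cycle 1 → 1: weight = 5, length = 1, mean = 5/1 ≈ 5.000
  cycle 0 → 1 → 0: weight = 6, length = 2, mean = 6/2 ≈ 3.000
  cycle 1 → 0 → 1: weight = 6, length = 2, mean = 6/2 ≈ 3.000
Minimum mean = 3.000, attained e.g. along the cycle 0 → 1 → 0 with weight 6 and length 2. So λ(A) = 6/2 = 3.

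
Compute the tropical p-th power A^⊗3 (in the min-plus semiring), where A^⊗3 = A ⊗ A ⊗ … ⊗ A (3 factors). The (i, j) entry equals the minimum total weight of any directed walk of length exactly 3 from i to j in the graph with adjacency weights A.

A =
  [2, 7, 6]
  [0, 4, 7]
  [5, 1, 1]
A^⊗3 =
  [6, 8, 8]
  [4, 7, 7]
  [2, 3, 3]

Each entry (A^⊗3)_ij equals the minimum over all length-3 walks i = v_0 → v_1 → … → v_3 = j of Σ_t A[v_t][v_{t+1}]. For example, for (i, j) = (0, 2) we minimise over 9 possible intermediate vertex sequences; the minimum is 8, attained along the walk 0 → 2 → 2 → 2.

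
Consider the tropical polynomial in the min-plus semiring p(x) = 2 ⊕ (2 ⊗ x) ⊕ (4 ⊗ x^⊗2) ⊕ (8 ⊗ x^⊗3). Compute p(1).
p(1) = 2

A tropical monomial a ⊗ x^⊗i evaluates to a + i · x. Evaluating each term at x = 1:
  Term 0 contributes 2 + 0 · 1 = 2
  Term 1 contributes 2 + 1 · 1 = 3
  Term 2 contributes 4 + 2 · 1 = 6
  Term 3 contributes 8 + 3 · 1 = 11
p(1) = ⊕ of these = min[2, 3, 6, 11] = 2.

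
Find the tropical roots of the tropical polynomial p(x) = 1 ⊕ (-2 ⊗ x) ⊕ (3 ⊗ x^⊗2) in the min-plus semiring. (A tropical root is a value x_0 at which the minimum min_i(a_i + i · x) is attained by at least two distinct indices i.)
Roots: {-5, 3}

Each tropical root is a break point of the lower envelope of the lines y = a_i + i · x (there are 3 lines, with slopes 0, 1, ..., 2). Only the lines that attain the minimum somewhere contribute to roots; other lines are dominated. Here the surviving (envelope) indices are i = 2, i = 1, i = 0.
Intersections between consecutive envelope lines give the roots: for adjacent envelope indices i < j the intersection is x = (a_i − a_j) / (j − i). Reading off the sorted break points: {-5, 3}.
Verification: at each break x_0, at least two indices attain the minimum of min_i(a_i + i · x_0).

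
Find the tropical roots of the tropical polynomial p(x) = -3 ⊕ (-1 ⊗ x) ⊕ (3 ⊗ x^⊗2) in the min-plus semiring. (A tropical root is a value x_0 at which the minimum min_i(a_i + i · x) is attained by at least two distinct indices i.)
Roots: {-4, -2}

Each tropical root is a break point of the lower envelope of the lines y = a_i + i · x (there are 3 lines, with slopes 0, 1, ..., 2). Only the lines that attain the minimum somewhere contribute to roots; other lines are dominated. Here the surviving (envelope) indices are i = 2, i = 1, i = 0.
Intersections between consecutive envelope lines give the roots: for adjacent envelope indices i < j the intersection is x = (a_i − a_j) / (j − i). Reading off the sorted break points: {-4, -2}.
Verification: at each break x_0, at least two indices attain the minimum of min_i(a_i + i · x_0).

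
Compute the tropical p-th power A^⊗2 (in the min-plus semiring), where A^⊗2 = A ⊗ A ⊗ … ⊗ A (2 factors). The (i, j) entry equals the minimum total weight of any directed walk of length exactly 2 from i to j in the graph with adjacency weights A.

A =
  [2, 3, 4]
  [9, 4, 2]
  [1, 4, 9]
A^⊗2 =
  [4, 5, 5]
  [3, 6, 6]
  [3, 4, 5]

Each entry (A^⊗2)_ij equals the minimum over all length-2 walks i = v_0 → v_1 → … → v_2 = j of Σ_t A[v_t][v_{t+1}]. For example, for (i, j) = (0, 2) we minimise over 3 possible intermediate vertex sequences; the minimum is 5, attained along the walk 0 → 1 → 2.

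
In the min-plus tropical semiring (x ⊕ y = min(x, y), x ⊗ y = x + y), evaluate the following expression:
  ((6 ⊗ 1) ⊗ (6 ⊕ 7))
((6 ⊗ 1) ⊗ (6 ⊕ 7)) = 13

Expand innermost to outermost. Recall ⊕ takes the minimum of its arguments and ⊗ takes their sum. Working out the expression ((6 ⊗ 1) ⊗ (6 ⊕ 7)) gives 13.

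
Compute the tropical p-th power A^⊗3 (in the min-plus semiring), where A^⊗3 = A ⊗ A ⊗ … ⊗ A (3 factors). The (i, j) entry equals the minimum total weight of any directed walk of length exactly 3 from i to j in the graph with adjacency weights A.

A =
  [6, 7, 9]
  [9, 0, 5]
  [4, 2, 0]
A^⊗3 =
  [13, 7, 9]
  [9, 0, 5]
  [4, 2, 0]

Each entry (A^⊗3)_ij equals the minimum over all length-3 walks i = v_0 → v_1 → … → v_3 = j of Σ_t A[v_t][v_{t+1}]. For example, for (i, j) = (0, 2) we minimise over 9 possible intermediate vertex sequences; the minimum is 9, attained along the walk 0 → 2 → 2 → 2.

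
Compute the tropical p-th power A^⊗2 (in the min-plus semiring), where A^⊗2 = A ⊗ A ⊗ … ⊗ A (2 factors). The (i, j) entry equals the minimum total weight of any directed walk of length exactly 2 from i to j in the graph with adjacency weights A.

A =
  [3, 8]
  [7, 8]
A^⊗2 =
  [6, 11]
  [10, 15]

Each entry (A^⊗2)_ij equals the minimum over all length-2 walks i = v_0 → v_1 → … → v_2 = j of Σ_t A[v_t][v_{t+1}]. For example, for (i, j) = (0, 1) we minimise over 2 possible intermediate vertex sequences; the minimum is 11, attained along the walk 0 → 0 → 1.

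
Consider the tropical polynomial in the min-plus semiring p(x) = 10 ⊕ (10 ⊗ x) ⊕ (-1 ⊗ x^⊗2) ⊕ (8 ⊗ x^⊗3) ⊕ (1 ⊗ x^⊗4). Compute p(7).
p(7) = 10

A tropical monomial a ⊗ x^⊗i evaluates to a + i · x. Evaluating each term at x = 7:
  Term 0 contributes 10 + 0 · 7 = 10
  Term 1 contributes 10 + 1 · 7 = 17
  Term 2 contributes -1 + 2 · 7 = 13
  Term 3 contributes 8 + 3 · 7 = 29
  Term 4 contributes 1 + 4 · 7 = 29
p(7) = ⊕ of these = min[10, 17, 13, 29, 29] = 10.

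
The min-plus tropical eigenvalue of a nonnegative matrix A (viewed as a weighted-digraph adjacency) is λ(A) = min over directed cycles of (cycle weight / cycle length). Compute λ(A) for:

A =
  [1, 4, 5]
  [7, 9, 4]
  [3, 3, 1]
λ(A) = 1

Enumerate directed cycles and compute their means (weight / length). Sample:
  cycle 0 → 0: weight = 1, length = 1, mean = 1/1 ≈ 1.000
  cycle 1 → 1: weight = 9, length = 1, mean = 9/1 ≈ 9.000
  cycle 2 → 2: weight = 1, length = 1, mean = 1/1 ≈ 1.000
  cycle 0 → 1 → 0: weight = 11, length = 2, mean = 11/2 ≈ 5.500
  cycle 0 → 2 → 0: weight = 8, length = 2, mean = 8/2 ≈ 4.000
  cycle 1 → 0 → 1: weight = 11, length = 2, mean = 11/2 ≈ 5.500
Minimum mean = 1.000, attained e.g. along the cycle 0 → 0 with weight 1 and length 1. So λ(A) = 1/1 = 1.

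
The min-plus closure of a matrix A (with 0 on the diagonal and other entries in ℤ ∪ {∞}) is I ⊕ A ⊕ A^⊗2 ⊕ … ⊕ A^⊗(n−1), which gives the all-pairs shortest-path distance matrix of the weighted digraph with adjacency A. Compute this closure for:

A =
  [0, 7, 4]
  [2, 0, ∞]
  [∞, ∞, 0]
Closure =
  [0, 7, 4]
  [2, 0, 6]
  [∞, ∞, 0]

This is the Floyd-Warshall all-pairs shortest-path computation. For each intermediate vertex k = 0, 1, …, 2, update dist[i][j] ← min(dist[i][j], dist[i][k] + dist[k][j]). The final matrix gives, for each (i, j), the minimum total weight of any directed path from i to j (possibly empty when i = j).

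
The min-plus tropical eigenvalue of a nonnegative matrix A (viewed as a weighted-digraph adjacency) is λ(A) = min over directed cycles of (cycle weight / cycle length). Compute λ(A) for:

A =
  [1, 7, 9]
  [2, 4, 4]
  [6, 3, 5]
λ(A) = 1

Enumerate directed cycles and compute their means (weight / length). Sample:
  cycle 0 → 0: weight = 1, length = 1, mean = 1/1 ≈ 1.000
  cycle 1 → 1: weight = 4, length = 1, mean = 4/1 ≈ 4.000
  cycle 2 → 2: weight = 5, length = 1, mean = 5/1 ≈ 5.000
  cycle 0 → 1 → 0: weight = 9, length = 2, mean = 9/2 ≈ 4.500
  cycle 0 → 2 → 0: weight = 15, length = 2, mean = 15/2 ≈ 7.500
  cycle 1 → 0 → 1: weight = 9, length = 2, mean = 9/2 ≈ 4.500
Minimum mean = 1.000, attained e.g. along the cycle 0 → 0 with weight 1 and length 1. So λ(A) = 1/1 = 1.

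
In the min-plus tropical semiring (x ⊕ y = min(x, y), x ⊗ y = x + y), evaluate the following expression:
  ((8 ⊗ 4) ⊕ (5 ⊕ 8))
((8 ⊗ 4) ⊕ (5 ⊕ 8)) = 5

Expand innermost to outermost. Recall ⊕ takes the minimum of its arguments and ⊗ takes their sum. Working out the expression ((8 ⊗ 4) ⊕ (5 ⊕ 8)) gives 5.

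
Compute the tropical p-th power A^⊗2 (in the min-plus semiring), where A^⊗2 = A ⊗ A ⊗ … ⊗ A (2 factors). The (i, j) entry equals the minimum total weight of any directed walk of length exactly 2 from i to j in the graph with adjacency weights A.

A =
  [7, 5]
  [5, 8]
A^⊗2 =
  [10, 12]
  [12, 10]

Each entry (A^⊗2)_ij equals the minimum over all length-2 walks i = v_0 → v_1 → … → v_2 = j of Σ_t A[v_t][v_{t+1}]. For example, for (i, j) = (0, 1) we minimise over 2 possible intermediate vertex sequences; the minimum is 12, attained along the walk 0 → 0 → 1.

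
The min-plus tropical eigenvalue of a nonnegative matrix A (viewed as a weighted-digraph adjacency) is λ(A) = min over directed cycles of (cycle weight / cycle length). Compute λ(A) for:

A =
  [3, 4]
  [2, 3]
λ(A) = 3

Enumerate directed cycles and compute their means (weight / length). Sample:
  cycle 0 → 0: weight = 3, length = 1, mean = 3/1 ≈ 3.000
  cycle 1 → 1: weight = 3, length = 1, mean = 3/1 ≈ 3.000
  cycle 0 → 1 → 0: weight = 6, length = 2, mean = 6/2 ≈ 3.000
  cycle 1 → 0 → 1: weight = 6, length = 2, mean = 6/2 ≈ 3.000
Minimum mean = 3.000, attained e.g. along the cycle 0 → 0 with weight 3 and length 1. So λ(A) = 3/1 = 3.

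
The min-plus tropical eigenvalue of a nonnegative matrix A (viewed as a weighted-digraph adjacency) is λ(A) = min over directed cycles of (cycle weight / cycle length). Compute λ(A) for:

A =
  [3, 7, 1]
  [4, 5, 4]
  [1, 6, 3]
λ(A) = 1

Enumerate directed cycles and compute their means (weight / length). Sample:
  cycle 0 → 0: weight = 3, length = 1, mean = 3/1 ≈ 3.000
  cycle 1 → 1: weight = 5, length = 1, mean = 5/1 ≈ 5.000
  cycle 2 → 2: weight = 3, length = 1, mean = 3/1 ≈ 3.000
  cycle 0 → 1 → 0: weight = 11, length = 2, mean = 11/2 ≈ 5.500
  cycle 0 → 2 → 0: weight = 2, length = 2, mean = 2/2 ≈ 1.000
  cycle 1 → 0 → 1: weight = 11, length = 2, mean = 11/2 ≈ 5.500
Minimum mean = 1.000, attained e.g. along the cycle 0 → 2 → 0 with weight 2 and length 2. So λ(A) = 2/2 = 1.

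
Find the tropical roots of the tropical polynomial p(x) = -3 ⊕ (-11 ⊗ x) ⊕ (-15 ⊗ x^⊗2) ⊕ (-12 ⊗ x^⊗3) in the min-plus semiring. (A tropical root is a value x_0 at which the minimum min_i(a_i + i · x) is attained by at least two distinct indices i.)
Roots: {-3, 4, 8}

Each tropical root is a break point of the lower envelope of the lines y = a_i + i · x (there are 4 lines, with slopes 0, 1, ..., 3). Only the lines that attain the minimum somewhere contribute to roots; other lines are dominated. Here the surviving (envelope) indices are i = 3, i = 2, i = 1, i = 0.
Intersections between consecutive envelope lines give the roots: for adjacent envelope indices i < j the intersection is x = (a_i − a_j) / (j − i). Reading off the sorted break points: {-3, 4, 8}.
Verification: at each break x_0, at least two indices attain the minimum of min_i(a_i + i · x_0).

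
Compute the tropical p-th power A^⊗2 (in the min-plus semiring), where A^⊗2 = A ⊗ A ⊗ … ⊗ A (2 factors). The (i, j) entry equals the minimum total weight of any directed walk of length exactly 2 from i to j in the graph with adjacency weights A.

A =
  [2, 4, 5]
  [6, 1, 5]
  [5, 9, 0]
A^⊗2 =
  [4, 5, 5]
  [7, 2, 5]
  [5, 9, 0]

Each entry (A^⊗2)_ij equals the minimum over all length-2 walks i = v_0 → v_1 → … → v_2 = j of Σ_t A[v_t][v_{t+1}]. For example, for (i, j) = (0, 2) we minimise over 3 possible intermediate vertex sequences; the minimum is 5, attained along the walk 0 → 2 → 2.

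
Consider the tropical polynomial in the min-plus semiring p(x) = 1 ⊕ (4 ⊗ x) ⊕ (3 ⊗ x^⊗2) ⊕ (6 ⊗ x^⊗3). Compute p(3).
p(3) = 1

A tropical monomial a ⊗ x^⊗i evaluates to a + i · x. Evaluating each term at x = 3:
  Term 0 contributes 1 + 0 · 3 = 1
  Term 1 contributes 4 + 1 · 3 = 7
  Term 2 contributes 3 + 2 · 3 = 9
  Term 3 contributes 6 + 3 · 3 = 15
p(3) = ⊕ of these = min[1, 7, 9, 15] = 1.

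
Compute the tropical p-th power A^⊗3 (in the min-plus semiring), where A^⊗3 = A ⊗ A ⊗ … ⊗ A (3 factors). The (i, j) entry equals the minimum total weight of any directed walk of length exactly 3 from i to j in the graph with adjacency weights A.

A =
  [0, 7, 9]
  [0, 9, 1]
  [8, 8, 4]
A^⊗3 =
  [0, 7, 8]
  [0, 7, 8]
  [8, 15, 12]

Each entry (A^⊗3)_ij equals the minimum over all length-3 walks i = v_0 → v_1 → … → v_3 = j of Σ_t A[v_t][v_{t+1}]. For example, for (i, j) = (0, 2) we minimise over 9 possible intermediate vertex sequences; the minimum is 8, attained along the walk 0 → 0 → 1 → 2.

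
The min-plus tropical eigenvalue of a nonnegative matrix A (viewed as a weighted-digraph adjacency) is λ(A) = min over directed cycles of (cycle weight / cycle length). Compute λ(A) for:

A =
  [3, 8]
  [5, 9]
λ(A) = 3

Enumerate directed cycles and compute their means (weight / length). Sample:
  cycle 0 → 0: weight = 3, length = 1, mean = 3/1 ≈ 3.000
  cycle 1 → 1: weight = 9, length = 1, mean = 9/1 ≈ 9.000
  cycle 0 → 1 → 0: weight = 13, length = 2, mean = 13/2 ≈ 6.500
  cycle 1 → 0 → 1: weight = 13, length = 2, mean = 13/2 ≈ 6.500
Minimum mean = 3.000, attained e.g. along the cycle 0 → 0 with weight 3 and length 1. So λ(A) = 3/1 = 3.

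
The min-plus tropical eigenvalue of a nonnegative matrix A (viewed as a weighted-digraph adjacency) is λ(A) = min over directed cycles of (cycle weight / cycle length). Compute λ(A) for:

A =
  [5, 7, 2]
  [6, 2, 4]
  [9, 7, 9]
λ(A) = 2

Enumerate directed cycles and compute their means (weight / length). Sample:
  cycle 0 → 0: weight = 5, length = 1, mean = 5/1 ≈ 5.000
  cycle 1 → 1: weight = 2, length = 1, mean = 2/1 ≈ 2.000
  cycle 2 → 2: weight = 9, length = 1, mean = 9/1 ≈ 9.000
  cycle 0 → 1 → 0: weight = 13, length = 2, mean = 13/2 ≈ 6.500
  cycle 0 → 2 → 0: weight = 11, length = 2, mean = 11/2 ≈ 5.500
  cycle 1 → 0 → 1: weight = 13, length = 2, mean = 13/2 ≈ 6.500
Minimum mean = 2.000, attained e.g. along the cycle 1 → 1 with weight 2 and length 1. So λ(A) = 2/1 = 2.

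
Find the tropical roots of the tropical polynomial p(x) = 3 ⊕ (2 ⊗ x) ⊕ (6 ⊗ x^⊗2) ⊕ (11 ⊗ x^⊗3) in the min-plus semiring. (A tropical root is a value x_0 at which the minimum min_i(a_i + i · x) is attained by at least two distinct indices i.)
Roots: {-5, -4, 1}

Each tropical root is a break point of the lower envelope of the lines y = a_i + i · x (there are 4 lines, with slopes 0, 1, ..., 3). Only the lines that attain the minimum somewhere contribute to roots; other lines are dominated. Here the surviving (envelope) indices are i = 3, i = 2, i = 1, i = 0.
Intersections between consecutive envelope lines give the roots: for adjacent envelope indices i < j the intersection is x = (a_i − a_j) / (j − i). Reading off the sorted break points: {-5, -4, 1}.
Verification: at each break x_0, at least two indices attain the minimum of min_i(a_i + i · x_0).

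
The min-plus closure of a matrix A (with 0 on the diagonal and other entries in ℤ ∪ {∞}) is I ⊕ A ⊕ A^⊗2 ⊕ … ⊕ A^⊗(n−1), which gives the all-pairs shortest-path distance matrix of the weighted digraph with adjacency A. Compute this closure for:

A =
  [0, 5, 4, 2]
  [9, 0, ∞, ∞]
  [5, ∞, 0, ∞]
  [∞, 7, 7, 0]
Closure =
  [0, 5, 4, 2]
  [9, 0, 13, 11]
  [5, 10, 0, 7]
  [12, 7, 7, 0]

This is the Floyd-Warshall all-pairs shortest-path computation. For each intermediate vertex k = 0, 1, …, 3, update dist[i][j] ← min(dist[i][j], dist[i][k] + dist[k][j]). The final matrix gives, for each (i, j), the minimum total weight of any directed path from i to j (possibly empty when i = j).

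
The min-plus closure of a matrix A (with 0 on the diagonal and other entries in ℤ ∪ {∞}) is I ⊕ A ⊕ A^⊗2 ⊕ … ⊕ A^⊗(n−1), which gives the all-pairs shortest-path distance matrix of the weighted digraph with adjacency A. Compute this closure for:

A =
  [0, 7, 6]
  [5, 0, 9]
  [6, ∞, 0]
Closure =
  [0, 7, 6]
  [5, 0, 9]
  [6, 13, 0]

This is the Floyd-Warshall all-pairs shortest-path computation. For each intermediate vertex k = 0, 1, …, 2, update dist[i][j] ← min(dist[i][j], dist[i][k] + dist[k][j]). The final matrix gives, for each (i, j), the minimum total weight of any directed path from i to j (possibly empty when i = j).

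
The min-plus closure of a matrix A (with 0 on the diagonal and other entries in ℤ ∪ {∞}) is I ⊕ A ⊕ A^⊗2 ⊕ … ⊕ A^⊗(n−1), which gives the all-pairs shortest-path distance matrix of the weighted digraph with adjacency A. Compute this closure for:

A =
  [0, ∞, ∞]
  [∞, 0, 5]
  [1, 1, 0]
Closure =
  [0, ∞, ∞]
  [6, 0, 5]
  [1, 1, 0]

This is the Floyd-Warshall all-pairs shortest-path computation. For each intermediate vertex k = 0, 1, …, 2, update dist[i][j] ← min(dist[i][j], dist[i][k] + dist[k][j]). The final matrix gives, for each (i, j), the minimum total weight of any directed path from i to j (possibly empty when i = j).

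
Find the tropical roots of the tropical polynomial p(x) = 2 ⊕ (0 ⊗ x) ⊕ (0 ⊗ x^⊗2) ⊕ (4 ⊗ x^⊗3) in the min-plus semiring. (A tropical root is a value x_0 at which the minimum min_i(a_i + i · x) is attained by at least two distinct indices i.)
Roots: {-4, 0, 2}

Each tropical root is a break point of the lower envelope of the lines y = a_i + i · x (there are 4 lines, with slopes 0, 1, ..., 3). Only the lines that attain the minimum somewhere contribute to roots; other lines are dominated. Here the surviving (envelope) indices are i = 3, i = 2, i = 1, i = 0.
Intersections between consecutive envelope lines give the roots: for adjacent envelope indices i < j the intersection is x = (a_i − a_j) / (j − i). Reading off the sorted break points: {-4, 0, 2}.
Verification: at each break x_0, at least two indices attain the minimum of min_i(a_i + i · x_0).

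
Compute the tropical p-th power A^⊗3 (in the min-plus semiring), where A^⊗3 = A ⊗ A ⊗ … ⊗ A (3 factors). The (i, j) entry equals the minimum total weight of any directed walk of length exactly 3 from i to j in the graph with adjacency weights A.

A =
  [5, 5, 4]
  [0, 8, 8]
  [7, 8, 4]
A^⊗3 =
  [10, 10, 9]
  [5, 10, 8]
  [12, 13, 12]

Each entry (A^⊗3)_ij equals the minimum over all length-3 walks i = v_0 → v_1 → … → v_3 = j of Σ_t A[v_t][v_{t+1}]. For example, for (i, j) = (0, 2) we minimise over 9 possible intermediate vertex sequences; the minimum is 9, attained along the walk 0 → 1 → 0 → 2.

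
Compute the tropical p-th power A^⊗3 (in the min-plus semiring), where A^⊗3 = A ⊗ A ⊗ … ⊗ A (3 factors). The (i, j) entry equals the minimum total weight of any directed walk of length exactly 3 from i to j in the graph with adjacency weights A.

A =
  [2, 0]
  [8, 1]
A^⊗3 =
  [6, 2]
  [10, 3]

Each entry (A^⊗3)_ij equals the minimum over all length-3 walks i = v_0 → v_1 → … → v_3 = j of Σ_t A[v_t][v_{t+1}]. For example, for (i, j) = (0, 1) we minimise over 4 possible intermediate vertex sequences; the minimum is 2, attained along the walk 0 → 1 → 1 → 1.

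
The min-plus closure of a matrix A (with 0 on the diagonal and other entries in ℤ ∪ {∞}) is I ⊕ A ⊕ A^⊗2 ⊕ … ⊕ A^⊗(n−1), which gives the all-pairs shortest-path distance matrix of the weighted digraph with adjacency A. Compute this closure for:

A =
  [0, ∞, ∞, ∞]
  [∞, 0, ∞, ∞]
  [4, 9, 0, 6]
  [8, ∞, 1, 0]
Closure =
  [0, ∞, ∞, ∞]
  [∞, 0, ∞, ∞]
  [4, 9, 0, 6]
  [5, 10, 1, 0]

This is the Floyd-Warshall all-pairs shortest-path computation. For each intermediate vertex k = 0, 1, …, 3, update dist[i][j] ← min(dist[i][j], dist[i][k] + dist[k][j]). The final matrix gives, for each (i, j), the minimum total weight of any directed path from i to j (possibly empty when i = j).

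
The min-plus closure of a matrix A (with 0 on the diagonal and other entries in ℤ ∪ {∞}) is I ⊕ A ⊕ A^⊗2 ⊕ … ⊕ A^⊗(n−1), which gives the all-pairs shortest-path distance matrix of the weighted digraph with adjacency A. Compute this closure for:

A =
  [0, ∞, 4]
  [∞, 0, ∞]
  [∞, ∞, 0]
Closure =
  [0, ∞, 4]
  [∞, 0, ∞]
  [∞, ∞, 0]

This is the Floyd-Warshall all-pairs shortest-path computation. For each intermediate vertex k = 0, 1, …, 2, update dist[i][j] ← min(dist[i][j], dist[i][k] + dist[k][j]). The final matrix gives, for each (i, j), the minimum total weight of any directed path from i to j (possibly empty when i = j).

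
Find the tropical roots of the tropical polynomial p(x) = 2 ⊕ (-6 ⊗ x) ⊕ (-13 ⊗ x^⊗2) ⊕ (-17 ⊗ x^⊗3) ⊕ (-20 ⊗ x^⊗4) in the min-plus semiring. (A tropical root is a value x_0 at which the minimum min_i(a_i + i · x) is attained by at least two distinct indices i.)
Roots: {3, 4, 7, 8}

Each tropical root is a break point of the lower envelope of the lines y = a_i + i · x (there are 5 lines, with slopes 0, 1, ..., 4). Only the lines that attain the minimum somewhere contribute to roots; other lines are dominated. Here the surviving (envelope) indices are i = 4, i = 3, i = 2, i = 1, i = 0.
Intersections between consecutive envelope lines give the roots: for adjacent envelope indices i < j the intersection is x = (a_i − a_j) / (j − i). Reading off the sorted break points: {3, 4, 7, 8}.
Verification: at each break x_0, at least two indices attain the minimum of min_i(a_i + i · x_0).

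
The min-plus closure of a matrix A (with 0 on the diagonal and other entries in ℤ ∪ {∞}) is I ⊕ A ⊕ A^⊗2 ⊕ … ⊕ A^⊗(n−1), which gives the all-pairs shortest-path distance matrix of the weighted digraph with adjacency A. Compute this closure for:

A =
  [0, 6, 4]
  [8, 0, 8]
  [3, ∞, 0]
Closure =
  [0, 6, 4]
  [8, 0, 8]
  [3, 9, 0]

This is the Floyd-Warshall all-pairs shortest-path computation. For each intermediate vertex k = 0, 1, …, 2, update dist[i][j] ← min(dist[i][j], dist[i][k] + dist[k][j]). The final matrix gives, for each (i, j), the minimum total weight of any directed path from i to j (possibly empty when i = j).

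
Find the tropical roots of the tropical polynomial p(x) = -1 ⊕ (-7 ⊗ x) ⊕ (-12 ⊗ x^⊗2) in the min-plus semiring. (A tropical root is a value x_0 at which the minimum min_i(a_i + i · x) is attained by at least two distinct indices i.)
Roots: {5, 6}

Each tropical root is a break point of the lower envelope of the lines y = a_i + i · x (there are 3 lines, with slopes 0, 1, ..., 2). Only the lines that attain the minimum somewhere contribute to roots; other lines are dominated. Here the surviving (envelope) indices are i = 2, i = 1, i = 0.
Intersections between consecutive envelope lines give the roots: for adjacent envelope indices i < j the intersection is x = (a_i − a_j) / (j − i). Reading off the sorted break points: {5, 6}.
Verification: at each break x_0, at least two indices attain the minimum of min_i(a_i + i · x_0).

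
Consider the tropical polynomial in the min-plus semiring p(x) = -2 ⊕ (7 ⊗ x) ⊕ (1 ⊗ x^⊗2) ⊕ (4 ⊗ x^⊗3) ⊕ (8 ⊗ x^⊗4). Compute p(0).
p(0) = -2

A tropical monomial a ⊗ x^⊗i evaluates to a + i · x. Evaluating each term at x = 0:
  Term 0 contributes -2 + 0 · 0 = -2
  Term 1 contributes 7 + 1 · 0 = 7
  Term 2 contributes 1 + 2 · 0 = 1
  Term 3 contributes 4 + 3 · 0 = 4
  Term 4 contributes 8 + 4 · 0 = 8
p(0) = ⊕ of these = min[-2, 7, 1, 4, 8] = -2.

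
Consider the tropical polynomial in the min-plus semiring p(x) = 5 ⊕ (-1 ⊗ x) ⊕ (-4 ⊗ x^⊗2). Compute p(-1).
p(-1) = -6

A tropical monomial a ⊗ x^⊗i evaluates to a + i · x. Evaluating each term at x = -1:
  Term 0 contributes 5 + 0 · -1 = 5
  Term 1 contributes -1 + 1 · -1 = -2
  Term 2 contributes -4 + 2 · -1 = -6
p(-1) = ⊕ of these = min[5, -2, -6] = -6.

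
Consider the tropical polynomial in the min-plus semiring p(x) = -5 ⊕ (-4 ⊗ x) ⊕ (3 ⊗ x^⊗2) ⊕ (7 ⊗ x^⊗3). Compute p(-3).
p(-3) = -7

A tropical monomial a ⊗ x^⊗i evaluates to a + i · x. Evaluating each term at x = -3:
  Term 0 contributes -5 + 0 · -3 = -5
  Term 1 contributes -4 + 1 · -3 = -7
  Term 2 contributes 3 + 2 · -3 = -3
  Term 3 contributes 7 + 3 · -3 = -2
p(-3) = ⊕ of these = min[-5, -7, -3, -2] = -7.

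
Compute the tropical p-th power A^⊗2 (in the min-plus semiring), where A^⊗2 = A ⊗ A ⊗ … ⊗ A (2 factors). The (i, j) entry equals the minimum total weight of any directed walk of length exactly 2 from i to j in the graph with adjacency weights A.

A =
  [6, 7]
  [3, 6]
A^⊗2 =
  [10, 13]
  [9, 10]

Each entry (A^⊗2)_ij equals the minimum over all length-2 walks i = v_0 → v_1 → … → v_2 = j of Σ_t A[v_t][v_{t+1}]. For example, for (i, j) = (0, 1) we minimise over 2 possible intermediate vertex sequences; the minimum is 13, attained along the walk 0 → 0 → 1.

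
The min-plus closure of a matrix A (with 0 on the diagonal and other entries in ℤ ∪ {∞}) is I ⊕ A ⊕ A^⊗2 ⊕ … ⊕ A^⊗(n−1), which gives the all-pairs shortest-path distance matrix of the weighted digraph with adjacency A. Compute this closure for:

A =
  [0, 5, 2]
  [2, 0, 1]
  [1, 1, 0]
Closure =
  [0, 3, 2]
  [2, 0, 1]
  [1, 1, 0]

This is the Floyd-Warshall all-pairs shortest-path computation. For each intermediate vertex k = 0, 1, …, 2, update dist[i][j] ← min(dist[i][j], dist[i][k] + dist[k][j]). The final matrix gives, for each (i, j), the minimum total weight of any directed path from i to j (possibly empty when i = j).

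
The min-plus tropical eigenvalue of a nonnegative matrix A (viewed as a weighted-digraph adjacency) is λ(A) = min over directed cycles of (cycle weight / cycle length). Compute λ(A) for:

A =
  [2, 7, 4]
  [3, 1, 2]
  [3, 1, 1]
λ(A) = 1

Enumerate directed cycles and compute their means (weight / length). Sample:
  cycle 0 → 0: weight = 2, length = 1, mean = 2/1 ≈ 2.000
  cycle 1 → 1: weight = 1, length = 1, mean = 1/1 ≈ 1.000
  cycle 2 → 2: weight = 1, length = 1, mean = 1/1 ≈ 1.000
  cycle 0 → 1 → 0: weight = 10, length = 2, mean = 10/2 ≈ 5.000
  cycle 0 → 2 → 0: weight = 7, length = 2, mean = 7/2 ≈ 3.500
  cycle 1 → 0 → 1: weight = 10, length = 2, mean = 10/2 ≈ 5.000
Minimum mean = 1.000, attained e.g. along the cycle 1 → 1 with weight 1 and length 1. So λ(A) = 1/1 = 1.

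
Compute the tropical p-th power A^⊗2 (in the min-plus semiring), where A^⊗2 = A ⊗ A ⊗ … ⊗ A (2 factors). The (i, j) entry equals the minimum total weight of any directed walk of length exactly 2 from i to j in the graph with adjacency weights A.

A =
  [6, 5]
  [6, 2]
A^⊗2 =
  [11, 7]
  [8, 4]

Each entry (A^⊗2)_ij equals the minimum over all length-2 walks i = v_0 → v_1 → … → v_2 = j of Σ_t A[v_t][v_{t+1}]. For example, for (i, j) = (0, 1) we minimise over 2 possible intermediate vertex sequences; the minimum is 7, attained along the walk 0 → 1 → 1.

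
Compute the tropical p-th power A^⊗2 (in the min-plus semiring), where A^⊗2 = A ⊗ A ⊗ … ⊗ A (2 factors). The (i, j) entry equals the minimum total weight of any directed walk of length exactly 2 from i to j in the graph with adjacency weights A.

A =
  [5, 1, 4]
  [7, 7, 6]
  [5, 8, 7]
A^⊗2 =
  [8, 6, 7]
  [11, 8, 11]
  [10, 6, 9]

Each entry (A^⊗2)_ij equals the minimum over all length-2 walks i = v_0 → v_1 → … → v_2 = j of Σ_t A[v_t][v_{t+1}]. For example, for (i, j) = (0, 2) we minimise over 3 possible intermediate vertex sequences; the minimum is 7, attained along the walk 0 → 1 → 2.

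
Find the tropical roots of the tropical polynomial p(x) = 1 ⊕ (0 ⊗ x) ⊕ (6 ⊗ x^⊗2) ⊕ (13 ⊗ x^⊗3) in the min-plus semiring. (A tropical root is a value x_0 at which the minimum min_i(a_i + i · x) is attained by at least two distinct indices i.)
Roots: {-7, -6, 1}

Each tropical root is a break point of the lower envelope of the lines y = a_i + i · x (there are 4 lines, with slopes 0, 1, ..., 3). Only the lines that attain the minimum somewhere contribute to roots; other lines are dominated. Here the surviving (envelope) indices are i = 3, i = 2, i = 1, i = 0.
Intersections between consecutive envelope lines give the roots: for adjacent envelope indices i < j the intersection is x = (a_i − a_j) / (j − i). Reading off the sorted break points: {-7, -6, 1}.
Verification: at each break x_0, at least two indices attain the minimum of min_i(a_i + i · x_0).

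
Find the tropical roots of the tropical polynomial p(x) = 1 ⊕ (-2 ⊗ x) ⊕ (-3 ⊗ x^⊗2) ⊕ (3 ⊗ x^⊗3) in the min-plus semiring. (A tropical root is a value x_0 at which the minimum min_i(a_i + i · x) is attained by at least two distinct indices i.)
Roots: {-6, 1, 3}

Each tropical root is a break point of the lower envelope of the lines y = a_i + i · x (there are 4 lines, with slopes 0, 1, ..., 3). Only the lines that attain the minimum somewhere contribute to roots; other lines are dominated. Here the surviving (envelope) indices are i = 3, i = 2, i = 1, i = 0.
Intersections between consecutive envelope lines give the roots: for adjacent envelope indices i < j the intersection is x = (a_i − a_j) / (j − i). Reading off the sorted break points: {-6, 1, 3}.
Verification: at each break x_0, at least two indices attain the minimum of min_i(a_i + i · x_0).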